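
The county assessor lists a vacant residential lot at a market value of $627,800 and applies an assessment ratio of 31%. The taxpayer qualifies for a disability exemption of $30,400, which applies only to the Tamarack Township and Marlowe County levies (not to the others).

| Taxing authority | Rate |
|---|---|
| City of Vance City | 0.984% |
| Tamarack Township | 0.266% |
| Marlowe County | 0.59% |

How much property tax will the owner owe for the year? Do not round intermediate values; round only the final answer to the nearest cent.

Assessed value = $627,800 × 0.31 = $194,618
City of Vance City: $194,618 × 0.00984 = $1,915.04112
Tamarack Township: ($194,618 − $30,400) × 0.00266 = $164,218 × 0.00266 = $436.81988
Marlowe County: ($194,618 − $30,400) × 0.0059 = $164,218 × 0.0059 = $968.8862
Total = $3,320.7472

$3,320.75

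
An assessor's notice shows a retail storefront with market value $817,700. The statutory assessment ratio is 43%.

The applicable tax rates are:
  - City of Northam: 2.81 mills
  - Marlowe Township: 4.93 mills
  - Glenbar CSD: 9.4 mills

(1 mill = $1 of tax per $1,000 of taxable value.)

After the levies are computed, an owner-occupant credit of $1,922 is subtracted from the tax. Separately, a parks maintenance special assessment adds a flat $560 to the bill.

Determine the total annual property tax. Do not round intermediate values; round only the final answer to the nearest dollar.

Assessed value = $817,700 × 0.43 = $351,611
City of Northam: $351,611 × 0.00281 = $988.02691
Marlowe Township: $351,611 × 0.00493 = $1,733.44223
Glenbar CSD: $351,611 × 0.0094 = $3,305.1434
Levies subtotal = $6,026.61254
After credit = $6,026.61254 − $1,922 = $4,104.61254
Total = $4,104.61254 + $560 = $4,664.61254

$4,665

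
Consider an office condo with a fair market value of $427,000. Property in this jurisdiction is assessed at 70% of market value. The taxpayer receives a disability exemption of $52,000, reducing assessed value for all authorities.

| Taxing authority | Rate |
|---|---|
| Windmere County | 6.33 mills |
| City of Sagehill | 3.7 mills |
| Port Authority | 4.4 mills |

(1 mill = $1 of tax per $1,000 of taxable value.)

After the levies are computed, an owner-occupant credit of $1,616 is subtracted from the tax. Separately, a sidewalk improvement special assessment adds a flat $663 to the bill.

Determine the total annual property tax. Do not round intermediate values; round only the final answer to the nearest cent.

Assessed value = $427,000 × 0.7 = $298,900
Taxable value = $298,900 − $52,000 = $246,900
Windmere County: $246,900 × 0.00633 = $1,562.877
City of Sagehill: $246,900 × 0.0037 = $913.53
Port Authority: $246,900 × 0.0044 = $1,086.36
Levies subtotal = $3,562.767
After credit = $3,562.767 − $1,616 = $1,946.767
Total = $1,946.767 + $663 = $2,609.767

$2,609.77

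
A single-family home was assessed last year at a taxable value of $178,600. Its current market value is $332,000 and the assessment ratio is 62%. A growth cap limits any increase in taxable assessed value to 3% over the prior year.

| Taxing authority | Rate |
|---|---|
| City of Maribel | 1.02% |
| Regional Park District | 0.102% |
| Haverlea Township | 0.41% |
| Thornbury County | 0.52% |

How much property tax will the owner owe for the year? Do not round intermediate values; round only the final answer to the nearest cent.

$3,774.82

Uncapped assessed value = $332,000 × 0.62 = $205,840
Cap limit = $178,600 × 1.03 = $183,958
Taxable assessed value = min($205,840, $183,958) = $183,958 (cap binds)
City of Maribel: $183,958 × 0.0102 = $1,876.3716
Regional Park District: $183,958 × 0.00102 = $187.63716
Haverlea Township: $183,958 × 0.0041 = $754.2278
Thornbury County: $183,958 × 0.0052 = $956.5816
Total = $3,774.81816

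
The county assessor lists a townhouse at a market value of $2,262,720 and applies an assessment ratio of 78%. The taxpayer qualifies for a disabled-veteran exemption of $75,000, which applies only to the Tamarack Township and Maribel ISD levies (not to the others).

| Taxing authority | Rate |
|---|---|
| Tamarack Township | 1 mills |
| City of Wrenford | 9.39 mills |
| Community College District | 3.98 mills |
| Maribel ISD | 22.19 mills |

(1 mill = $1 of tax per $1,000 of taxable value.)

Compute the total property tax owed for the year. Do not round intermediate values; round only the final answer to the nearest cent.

$62,786.28

Assessed value = $2,262,720 × 0.78 = $1,764,921.6
Tamarack Township: ($1,764,921.6 − $75,000) × 0.001 = $1,689,921.6 × 0.001 = $1,689.9216
City of Wrenford: $1,764,921.6 × 0.00939 = $16,572.613824
Community College District: $1,764,921.6 × 0.00398 = $7,024.387968
Maribel ISD: ($1,764,921.6 − $75,000) × 0.02219 = $1,689,921.6 × 0.02219 = $37,499.360304
Total = $62,786.283696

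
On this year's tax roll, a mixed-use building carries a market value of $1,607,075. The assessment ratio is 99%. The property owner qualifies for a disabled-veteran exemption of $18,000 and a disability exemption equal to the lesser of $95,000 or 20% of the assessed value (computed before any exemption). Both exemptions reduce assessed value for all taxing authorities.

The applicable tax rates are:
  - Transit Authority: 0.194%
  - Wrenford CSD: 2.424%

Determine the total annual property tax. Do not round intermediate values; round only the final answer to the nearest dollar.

$38,694

Assessed value = $1,607,075 × 0.99 = $1,591,004.25
Disability exemption = min($95,000, 20% × $1,591,004.25) = min($95,000, $318,200.85) = $95,000 (dollar cap binds)
Taxable value = $1,591,004.25 − $18,000 − $95,000 = $1,478,004.25
Transit Authority: $1,478,004.25 × 0.00194 = $2,867.328245
Wrenford CSD: $1,478,004.25 × 0.02424 = $35,826.82302
Total = $38,694.151265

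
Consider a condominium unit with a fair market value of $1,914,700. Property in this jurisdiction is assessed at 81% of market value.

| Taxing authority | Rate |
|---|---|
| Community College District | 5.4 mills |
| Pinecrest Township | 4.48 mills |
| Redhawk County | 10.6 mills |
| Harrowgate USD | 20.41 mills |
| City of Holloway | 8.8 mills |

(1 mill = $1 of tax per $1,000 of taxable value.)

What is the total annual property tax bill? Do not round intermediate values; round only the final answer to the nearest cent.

Assessed value = $1,914,700 × 0.81 = $1,550,907
Community College District: $1,550,907 × 0.0054 = $8,374.8978
Pinecrest Township: $1,550,907 × 0.00448 = $6,948.06336
Redhawk County: $1,550,907 × 0.0106 = $16,439.6142
Harrowgate USD: $1,550,907 × 0.02041 = $31,654.01187
City of Holloway: $1,550,907 × 0.0088 = $13,647.9816
Total = $8,374.8978 + $6,948.06336 + $16,439.6142 + $31,654.01187 + $13,647.9816 = $77,064.56883

$77,064.57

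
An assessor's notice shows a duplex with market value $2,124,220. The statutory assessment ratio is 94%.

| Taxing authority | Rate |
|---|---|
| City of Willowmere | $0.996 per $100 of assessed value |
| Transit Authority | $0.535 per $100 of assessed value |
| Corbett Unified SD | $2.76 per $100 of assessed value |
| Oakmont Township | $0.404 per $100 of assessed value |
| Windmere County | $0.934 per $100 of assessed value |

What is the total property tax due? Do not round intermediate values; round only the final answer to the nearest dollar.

Assessed value = $2,124,220 × 0.94 = $1,996,766.8
City of Willowmere: $1,996,766.8 × 0.00996 = $19,887.797328
Transit Authority: $1,996,766.8 × 0.00535 = $10,682.70238
Corbett Unified SD: $1,996,766.8 × 0.0276 = $55,110.76368
Oakmont Township: $1,996,766.8 × 0.00404 = $8,066.937872
Windmere County: $1,996,766.8 × 0.00934 = $18,649.801912
Total = $19,887.797328 + $10,682.70238 + $55,110.76368 + $8,066.937872 + $18,649.801912 = $112,398.003172

$112,398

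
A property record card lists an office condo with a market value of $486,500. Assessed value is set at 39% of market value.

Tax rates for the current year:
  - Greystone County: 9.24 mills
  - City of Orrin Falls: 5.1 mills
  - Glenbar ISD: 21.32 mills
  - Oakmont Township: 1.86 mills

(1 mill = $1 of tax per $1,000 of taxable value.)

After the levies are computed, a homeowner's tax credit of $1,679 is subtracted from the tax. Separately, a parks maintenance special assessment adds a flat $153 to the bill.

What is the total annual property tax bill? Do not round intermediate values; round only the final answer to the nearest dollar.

Assessed value = $486,500 × 0.39 = $189,735
Greystone County: $189,735 × 0.00924 = $1,753.1514
City of Orrin Falls: $189,735 × 0.0051 = $967.6485
Glenbar ISD: $189,735 × 0.02132 = $4,045.1502
Oakmont Township: $189,735 × 0.00186 = $352.9071
Levies subtotal = $7,118.8572
After credit = $7,118.8572 − $1,679 = $5,439.8572
Total = $5,439.8572 + $153 = $5,592.8572

$5,593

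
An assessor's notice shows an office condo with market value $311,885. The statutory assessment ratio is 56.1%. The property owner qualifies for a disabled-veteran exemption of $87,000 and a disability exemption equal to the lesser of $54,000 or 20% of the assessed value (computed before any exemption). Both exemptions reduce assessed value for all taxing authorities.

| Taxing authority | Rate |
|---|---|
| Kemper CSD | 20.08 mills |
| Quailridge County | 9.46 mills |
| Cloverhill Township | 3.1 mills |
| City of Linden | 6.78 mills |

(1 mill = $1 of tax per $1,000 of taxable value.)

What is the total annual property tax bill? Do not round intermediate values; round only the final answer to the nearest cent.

Assessed value = $311,885 × 0.561 = $174,967.485
Disability exemption = min($54,000, 20% × $174,967.485) = min($54,000, $34,993.497) = $34,993.497 (percentage binds)
Taxable value = $174,967.485 − $87,000 − $34,993.497 = $52,973.988
Kemper CSD: $52,973.988 × 0.02008 = $1,063.71767904
Quailridge County: $52,973.988 × 0.00946 = $501.13392648
Cloverhill Township: $52,973.988 × 0.0031 = $164.2193628
City of Linden: $52,973.988 × 0.00678 = $359.16363864
Total = $2,088.23460696

$2,088.23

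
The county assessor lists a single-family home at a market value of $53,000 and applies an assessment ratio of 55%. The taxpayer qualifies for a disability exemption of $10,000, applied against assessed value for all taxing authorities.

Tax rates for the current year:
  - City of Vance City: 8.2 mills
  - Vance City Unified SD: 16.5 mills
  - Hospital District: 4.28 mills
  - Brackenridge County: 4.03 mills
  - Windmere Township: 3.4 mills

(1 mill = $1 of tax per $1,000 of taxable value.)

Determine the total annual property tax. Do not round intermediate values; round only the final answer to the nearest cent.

$697.25

Assessed value = $53,000 × 0.55 = $29,150
Taxable value = $29,150 − $10,000 = $19,150
City of Vance City: $19,150 × 0.0082 = $157.03
Vance City Unified SD: $19,150 × 0.0165 = $315.975
Hospital District: $19,150 × 0.00428 = $81.962
Brackenridge County: $19,150 × 0.00403 = $77.1745
Windmere Township: $19,150 × 0.0034 = $65.11
Total = $157.03 + $315.975 + $81.962 + $77.1745 + $65.11 = $697.2515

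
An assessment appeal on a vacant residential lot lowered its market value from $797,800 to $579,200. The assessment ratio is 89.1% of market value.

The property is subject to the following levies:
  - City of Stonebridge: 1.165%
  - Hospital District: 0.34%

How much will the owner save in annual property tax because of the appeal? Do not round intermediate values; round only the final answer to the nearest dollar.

Old assessed value = $797,800 × 0.891 = $710,839.8
New assessed value = $579,200 × 0.891 = $516,067.2
Combined rate = 0.01165 + 0.0034 = 0.01505
Old tax = $710,839.8 × 0.01505 = $10,698.13899
New tax = $516,067.2 × 0.01505 = $7,766.81136
Reduction = $10,698.13899 − $7,766.81136 = $2,931.32763

$2,931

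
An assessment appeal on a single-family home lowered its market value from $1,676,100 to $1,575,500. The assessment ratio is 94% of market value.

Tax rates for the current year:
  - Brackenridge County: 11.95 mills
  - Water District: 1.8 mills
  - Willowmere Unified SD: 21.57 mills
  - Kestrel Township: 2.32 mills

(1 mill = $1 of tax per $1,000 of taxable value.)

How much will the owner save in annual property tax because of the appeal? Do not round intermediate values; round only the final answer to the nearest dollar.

Old assessed value = $1,676,100 × 0.94 = $1,575,534
New assessed value = $1,575,500 × 0.94 = $1,480,970
Combined rate = 0.01195 + 0.0018 + 0.02157 + 0.00232 = 0.03764
Old tax = $1,575,534 × 0.03764 = $59,303.09976
New tax = $1,480,970 × 0.03764 = $55,743.7108
Reduction = $59,303.09976 − $55,743.7108 = $3,559.38896

$3,559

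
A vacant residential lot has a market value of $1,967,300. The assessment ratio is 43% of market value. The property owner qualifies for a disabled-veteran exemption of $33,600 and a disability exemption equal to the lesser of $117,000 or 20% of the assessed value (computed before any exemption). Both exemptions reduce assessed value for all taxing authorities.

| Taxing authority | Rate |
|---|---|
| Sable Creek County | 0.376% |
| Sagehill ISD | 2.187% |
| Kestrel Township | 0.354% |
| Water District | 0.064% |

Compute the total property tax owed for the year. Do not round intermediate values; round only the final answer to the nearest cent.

Assessed value = $1,967,300 × 0.43 = $845,939
Disability exemption = min($117,000, 20% × $845,939) = min($117,000, $169,187.8) = $117,000 (dollar cap binds)
Taxable value = $845,939 − $33,600 − $117,000 = $695,339
Sable Creek County: $695,339 × 0.00376 = $2,614.47464
Sagehill ISD: $695,339 × 0.02187 = $15,207.06393
Kestrel Township: $695,339 × 0.00354 = $2,461.50006
Water District: $695,339 × 0.00064 = $445.01696
Total = $20,728.05559

$20,728.06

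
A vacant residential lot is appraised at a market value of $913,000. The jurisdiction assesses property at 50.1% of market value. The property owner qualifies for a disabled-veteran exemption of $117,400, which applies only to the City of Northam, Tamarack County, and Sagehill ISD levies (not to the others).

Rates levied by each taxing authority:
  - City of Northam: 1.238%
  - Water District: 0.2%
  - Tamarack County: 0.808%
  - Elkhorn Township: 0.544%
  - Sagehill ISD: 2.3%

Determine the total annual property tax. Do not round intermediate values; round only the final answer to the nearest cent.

Assessed value = $913,000 × 0.501 = $457,413
City of Northam: ($457,413 − $117,400) × 0.01238 = $340,013 × 0.01238 = $4,209.36094
Water District: $457,413 × 0.002 = $914.826
Tamarack County: ($457,413 − $117,400) × 0.00808 = $340,013 × 0.00808 = $2,747.30504
Elkhorn Township: $457,413 × 0.00544 = $2,488.32672
Sagehill ISD: ($457,413 − $117,400) × 0.023 = $340,013 × 0.023 = $7,820.299
Total = $18,180.1177

$18,180.12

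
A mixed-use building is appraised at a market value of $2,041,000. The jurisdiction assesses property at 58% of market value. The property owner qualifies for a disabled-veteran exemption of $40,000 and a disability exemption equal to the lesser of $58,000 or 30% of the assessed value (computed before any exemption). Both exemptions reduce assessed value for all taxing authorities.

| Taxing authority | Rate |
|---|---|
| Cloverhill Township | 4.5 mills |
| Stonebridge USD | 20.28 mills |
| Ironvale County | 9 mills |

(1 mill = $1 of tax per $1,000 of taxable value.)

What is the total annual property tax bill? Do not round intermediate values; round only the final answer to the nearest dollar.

Assessed value = $2,041,000 × 0.58 = $1,183,780
Disability exemption = min($58,000, 30% × $1,183,780) = min($58,000, $355,134) = $58,000 (dollar cap binds)
Taxable value = $1,183,780 − $40,000 − $58,000 = $1,085,780
Cloverhill Township: $1,085,780 × 0.0045 = $4,886.01
Stonebridge USD: $1,085,780 × 0.02028 = $22,019.6184
Ironvale County: $1,085,780 × 0.009 = $9,772.02
Total = $36,677.6484

$36,678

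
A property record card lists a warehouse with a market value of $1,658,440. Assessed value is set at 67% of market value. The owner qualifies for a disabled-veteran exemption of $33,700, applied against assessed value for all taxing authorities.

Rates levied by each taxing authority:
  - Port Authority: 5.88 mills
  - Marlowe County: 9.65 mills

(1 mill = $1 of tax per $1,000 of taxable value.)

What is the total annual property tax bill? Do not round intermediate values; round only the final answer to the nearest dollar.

Assessed value = $1,658,440 × 0.67 = $1,111,154.8
Taxable value = $1,111,154.8 − $33,700 = $1,077,454.8
Port Authority: $1,077,454.8 × 0.00588 = $6,335.434224
Marlowe County: $1,077,454.8 × 0.00965 = $10,397.43882
Total = $6,335.434224 + $10,397.43882 = $16,732.873044

$16,733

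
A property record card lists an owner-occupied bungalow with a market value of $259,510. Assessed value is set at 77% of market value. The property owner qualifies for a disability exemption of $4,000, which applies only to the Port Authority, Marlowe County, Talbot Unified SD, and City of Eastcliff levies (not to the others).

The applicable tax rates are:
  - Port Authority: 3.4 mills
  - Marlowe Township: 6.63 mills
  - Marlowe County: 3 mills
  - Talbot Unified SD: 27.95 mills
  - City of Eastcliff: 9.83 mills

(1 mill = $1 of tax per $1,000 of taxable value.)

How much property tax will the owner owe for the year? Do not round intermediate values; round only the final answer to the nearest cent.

$9,976.27

Assessed value = $259,510 × 0.77 = $199,822.7
Port Authority: ($199,822.7 − $4,000) × 0.0034 = $195,822.7 × 0.0034 = $665.79718
Marlowe Township: $199,822.7 × 0.00663 = $1,324.824501
Marlowe County: ($199,822.7 − $4,000) × 0.003 = $195,822.7 × 0.003 = $587.4681
Talbot Unified SD: ($199,822.7 − $4,000) × 0.02795 = $195,822.7 × 0.02795 = $5,473.244465
City of Eastcliff: ($199,822.7 − $4,000) × 0.00983 = $195,822.7 × 0.00983 = $1,924.937141
Total = $9,976.271387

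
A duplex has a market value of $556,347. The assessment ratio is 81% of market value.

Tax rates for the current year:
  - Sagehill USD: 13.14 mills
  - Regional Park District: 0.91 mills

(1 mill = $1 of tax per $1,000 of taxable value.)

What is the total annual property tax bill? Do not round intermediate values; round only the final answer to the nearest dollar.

Assessed value = $556,347 × 0.81 = $450,641.07
Sagehill USD: $450,641.07 × 0.01314 = $5,921.4236598
Regional Park District: $450,641.07 × 0.00091 = $410.0833737
Total = $5,921.4236598 + $410.0833737 = $6,331.5070335

$6,332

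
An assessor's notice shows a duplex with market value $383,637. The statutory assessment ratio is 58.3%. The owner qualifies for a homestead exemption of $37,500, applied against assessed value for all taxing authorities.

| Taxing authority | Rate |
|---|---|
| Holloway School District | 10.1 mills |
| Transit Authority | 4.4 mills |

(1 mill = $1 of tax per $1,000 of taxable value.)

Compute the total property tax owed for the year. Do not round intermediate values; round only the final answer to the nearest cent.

$2,699.33

Assessed value = $383,637 × 0.583 = $223,660.371
Taxable value = $223,660.371 − $37,500 = $186,160.371
Holloway School District: $186,160.371 × 0.0101 = $1,880.2197471
Transit Authority: $186,160.371 × 0.0044 = $819.1056324
Total = $1,880.2197471 + $819.1056324 = $2,699.3253795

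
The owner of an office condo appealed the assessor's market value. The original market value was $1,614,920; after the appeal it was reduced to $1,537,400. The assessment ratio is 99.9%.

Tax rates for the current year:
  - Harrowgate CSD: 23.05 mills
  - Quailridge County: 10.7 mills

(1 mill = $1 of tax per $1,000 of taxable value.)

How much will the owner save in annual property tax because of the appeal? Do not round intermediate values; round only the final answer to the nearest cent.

Old assessed value = $1,614,920 × 0.999 = $1,613,305.08
New assessed value = $1,537,400 × 0.999 = $1,535,862.6
Combined rate = 0.02305 + 0.0107 = 0.03375
Old tax = $1,613,305.08 × 0.03375 = $54,449.04645
New tax = $1,535,862.6 × 0.03375 = $51,835.36275
Reduction = $54,449.04645 − $51,835.36275 = $2,613.6837

$2,613.68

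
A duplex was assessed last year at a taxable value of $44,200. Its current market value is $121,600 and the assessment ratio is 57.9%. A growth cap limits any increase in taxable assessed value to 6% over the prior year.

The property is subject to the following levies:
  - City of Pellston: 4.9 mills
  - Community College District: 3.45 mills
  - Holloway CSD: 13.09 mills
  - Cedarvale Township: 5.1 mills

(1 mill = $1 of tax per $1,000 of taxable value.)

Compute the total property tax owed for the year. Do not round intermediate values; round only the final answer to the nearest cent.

Uncapped assessed value = $121,600 × 0.579 = $70,406.4
Cap limit = $44,200 × 1.06 = $46,852
Taxable assessed value = min($70,406.4, $46,852) = $46,852 (cap binds)
City of Pellston: $46,852 × 0.0049 = $229.5748
Community College District: $46,852 × 0.00345 = $161.6394
Holloway CSD: $46,852 × 0.01309 = $613.29268
Cedarvale Township: $46,852 × 0.0051 = $238.9452
Total = $1,243.45208

$1,243.45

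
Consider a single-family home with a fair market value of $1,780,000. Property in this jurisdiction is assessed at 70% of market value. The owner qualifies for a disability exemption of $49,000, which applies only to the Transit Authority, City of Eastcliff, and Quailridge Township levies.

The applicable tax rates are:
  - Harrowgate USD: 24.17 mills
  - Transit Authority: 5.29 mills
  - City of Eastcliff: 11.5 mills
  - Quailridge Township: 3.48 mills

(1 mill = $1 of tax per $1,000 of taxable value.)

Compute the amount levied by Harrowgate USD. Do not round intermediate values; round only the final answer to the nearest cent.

Assessed value = $1,780,000 × 0.7 = $1,246,000
Harrowgate USD taxable value = $1,246,000 (exemption does not apply)
Harrowgate USD levy = $1,246,000 × 0.02417 = $30,115.82

$30,115.82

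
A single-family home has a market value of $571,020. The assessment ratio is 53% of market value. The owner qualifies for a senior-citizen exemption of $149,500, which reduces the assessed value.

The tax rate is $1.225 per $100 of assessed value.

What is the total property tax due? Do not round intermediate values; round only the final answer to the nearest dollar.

Assessed value = $571,020 × 0.53 = $302,640.6
Taxable value = $302,640.6 − $149,500 = $153,140.6
Tax = $153,140.6 × 0.01225 = $1,875.97235

$1,876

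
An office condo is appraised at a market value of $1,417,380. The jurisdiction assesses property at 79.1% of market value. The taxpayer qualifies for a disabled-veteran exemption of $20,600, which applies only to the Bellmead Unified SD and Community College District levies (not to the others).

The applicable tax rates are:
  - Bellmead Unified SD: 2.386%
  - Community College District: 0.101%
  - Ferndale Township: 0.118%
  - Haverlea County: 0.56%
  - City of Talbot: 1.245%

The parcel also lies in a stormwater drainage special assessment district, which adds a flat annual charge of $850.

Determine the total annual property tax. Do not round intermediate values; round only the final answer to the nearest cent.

Assessed value = $1,417,380 × 0.791 = $1,121,147.58
Bellmead Unified SD: ($1,121,147.58 − $20,600) × 0.02386 = $1,100,547.58 × 0.02386 = $26,259.0652588
Community College District: ($1,121,147.58 − $20,600) × 0.00101 = $1,100,547.58 × 0.00101 = $1,111.5530558
Ferndale Township: $1,121,147.58 × 0.00118 = $1,322.9541444
Haverlea County: $1,121,147.58 × 0.0056 = $6,278.426448
City of Talbot: $1,121,147.58 × 0.01245 = $13,958.287371
Levies subtotal = $48,930.286278
Total = $48,930.286278 + $850 = $49,780.286278

$49,780.29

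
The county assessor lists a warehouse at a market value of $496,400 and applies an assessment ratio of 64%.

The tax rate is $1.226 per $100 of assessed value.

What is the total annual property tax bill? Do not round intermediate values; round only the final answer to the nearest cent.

$3,894.95

Assessed value = $496,400 × 0.64 = $317,696
Tax = $317,696 × 0.01226 = $3,894.95296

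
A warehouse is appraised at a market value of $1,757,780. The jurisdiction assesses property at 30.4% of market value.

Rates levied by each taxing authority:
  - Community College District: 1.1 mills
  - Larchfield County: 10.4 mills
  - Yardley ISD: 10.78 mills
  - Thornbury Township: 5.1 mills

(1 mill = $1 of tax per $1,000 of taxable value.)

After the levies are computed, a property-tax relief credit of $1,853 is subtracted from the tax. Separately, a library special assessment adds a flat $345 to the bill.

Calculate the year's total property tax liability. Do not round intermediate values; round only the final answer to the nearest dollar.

Assessed value = $1,757,780 × 0.304 = $534,365.12
Community College District: $534,365.12 × 0.0011 = $587.801632
Larchfield County: $534,365.12 × 0.0104 = $5,557.397248
Yardley ISD: $534,365.12 × 0.01078 = $5,760.4559936
Thornbury Township: $534,365.12 × 0.0051 = $2,725.262112
Levies subtotal = $14,630.9169856
After credit = $14,630.9169856 − $1,853 = $12,777.9169856
Total = $12,777.9169856 + $345 = $13,122.9169856

$13,123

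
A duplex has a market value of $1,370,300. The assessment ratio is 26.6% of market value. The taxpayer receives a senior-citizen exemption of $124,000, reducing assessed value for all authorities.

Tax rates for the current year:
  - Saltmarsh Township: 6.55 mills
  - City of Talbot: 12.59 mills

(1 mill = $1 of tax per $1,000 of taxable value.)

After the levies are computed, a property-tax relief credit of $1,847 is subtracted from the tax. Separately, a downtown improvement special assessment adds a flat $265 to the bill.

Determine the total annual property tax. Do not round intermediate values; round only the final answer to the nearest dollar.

Assessed value = $1,370,300 × 0.266 = $364,499.8
Taxable value = $364,499.8 − $124,000 = $240,499.8
Saltmarsh Township: $240,499.8 × 0.00655 = $1,575.27369
City of Talbot: $240,499.8 × 0.01259 = $3,027.892482
Levies subtotal = $4,603.166172
After credit = $4,603.166172 − $1,847 = $2,756.166172
Total = $2,756.166172 + $265 = $3,021.166172

$3,021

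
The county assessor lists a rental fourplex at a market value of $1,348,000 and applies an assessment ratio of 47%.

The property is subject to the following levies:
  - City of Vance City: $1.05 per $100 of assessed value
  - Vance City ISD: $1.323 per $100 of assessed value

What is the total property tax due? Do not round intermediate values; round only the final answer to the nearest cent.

Assessed value = $1,348,000 × 0.47 = $633,560
City of Vance City: $633,560 × 0.0105 = $6,652.38
Vance City ISD: $633,560 × 0.01323 = $8,381.9988
Total = $6,652.38 + $8,381.9988 = $15,034.3788

$15,034.38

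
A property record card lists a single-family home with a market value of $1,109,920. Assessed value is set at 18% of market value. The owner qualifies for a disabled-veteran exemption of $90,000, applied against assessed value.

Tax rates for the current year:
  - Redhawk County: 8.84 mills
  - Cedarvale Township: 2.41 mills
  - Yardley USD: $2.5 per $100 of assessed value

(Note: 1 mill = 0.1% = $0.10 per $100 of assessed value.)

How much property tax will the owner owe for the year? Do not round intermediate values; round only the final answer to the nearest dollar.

Assessed value = $1,109,920 × 0.18 = $199,785.6
Taxable value = $199,785.6 − $90,000 = $109,785.6
Redhawk County: $109,785.6 × 0.00884 = $970.504704
Cedarvale Township: $109,785.6 × 0.00241 = $264.583296
Yardley USD: $109,785.6 × 0.025 = $2,744.64
Total = $3,979.728

$3,980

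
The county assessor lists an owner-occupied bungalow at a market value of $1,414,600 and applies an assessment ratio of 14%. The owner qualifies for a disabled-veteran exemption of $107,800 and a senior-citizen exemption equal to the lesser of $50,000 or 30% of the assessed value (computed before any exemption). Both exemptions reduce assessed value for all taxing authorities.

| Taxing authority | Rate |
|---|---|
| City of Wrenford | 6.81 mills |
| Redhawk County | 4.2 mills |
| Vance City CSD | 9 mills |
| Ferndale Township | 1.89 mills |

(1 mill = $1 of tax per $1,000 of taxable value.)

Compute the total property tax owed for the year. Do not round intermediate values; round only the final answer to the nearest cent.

Assessed value = $1,414,600 × 0.14 = $198,044
Senior-citizen exemption = min($50,000, 30% × $198,044) = min($50,000, $59,413.2) = $50,000 (dollar cap binds)
Taxable value = $198,044 − $107,800 − $50,000 = $40,244
City of Wrenford: $40,244 × 0.00681 = $274.06164
Redhawk County: $40,244 × 0.0042 = $169.0248
Vance City CSD: $40,244 × 0.009 = $362.196
Ferndale Township: $40,244 × 0.00189 = $76.06116
Total = $881.3436

$881.34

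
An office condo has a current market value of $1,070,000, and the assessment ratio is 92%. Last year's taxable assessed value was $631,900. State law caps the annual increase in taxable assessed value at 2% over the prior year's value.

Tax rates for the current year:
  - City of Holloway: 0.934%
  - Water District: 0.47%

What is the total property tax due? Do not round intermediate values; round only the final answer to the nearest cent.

$9,049.31

Uncapped assessed value = $1,070,000 × 0.92 = $984,400
Cap limit = $631,900 × 1.02 = $644,538
Taxable assessed value = min($984,400, $644,538) = $644,538 (cap binds)
City of Holloway: $644,538 × 0.00934 = $6,019.98492
Water District: $644,538 × 0.0047 = $3,029.3286
Total = $9,049.31352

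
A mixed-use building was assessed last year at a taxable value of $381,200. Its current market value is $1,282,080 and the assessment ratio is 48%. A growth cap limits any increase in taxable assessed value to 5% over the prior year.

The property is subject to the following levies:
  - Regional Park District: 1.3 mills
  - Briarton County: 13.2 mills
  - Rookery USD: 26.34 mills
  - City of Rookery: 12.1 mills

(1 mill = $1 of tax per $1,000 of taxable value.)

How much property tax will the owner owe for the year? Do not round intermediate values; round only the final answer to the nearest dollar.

Uncapped assessed value = $1,282,080 × 0.48 = $615,398.4
Cap limit = $381,200 × 1.05 = $400,260
Taxable assessed value = min($615,398.4, $400,260) = $400,260 (cap binds)
Regional Park District: $400,260 × 0.0013 = $520.338
Briarton County: $400,260 × 0.0132 = $5,283.432
Rookery USD: $400,260 × 0.02634 = $10,542.8484
City of Rookery: $400,260 × 0.0121 = $4,843.146
Total = $21,189.7644

$21,190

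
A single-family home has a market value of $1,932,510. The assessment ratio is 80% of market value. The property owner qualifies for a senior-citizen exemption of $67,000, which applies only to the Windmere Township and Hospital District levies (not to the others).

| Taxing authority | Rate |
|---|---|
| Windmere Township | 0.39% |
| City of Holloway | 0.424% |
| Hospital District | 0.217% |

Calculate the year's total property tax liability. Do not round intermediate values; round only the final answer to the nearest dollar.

$15,533

Assessed value = $1,932,510 × 0.8 = $1,546,008
Windmere Township: ($1,546,008 − $67,000) × 0.0039 = $1,479,008 × 0.0039 = $5,768.1312
City of Holloway: $1,546,008 × 0.00424 = $6,555.07392
Hospital District: ($1,546,008 − $67,000) × 0.00217 = $1,479,008 × 0.00217 = $3,209.44736
Total = $15,532.65248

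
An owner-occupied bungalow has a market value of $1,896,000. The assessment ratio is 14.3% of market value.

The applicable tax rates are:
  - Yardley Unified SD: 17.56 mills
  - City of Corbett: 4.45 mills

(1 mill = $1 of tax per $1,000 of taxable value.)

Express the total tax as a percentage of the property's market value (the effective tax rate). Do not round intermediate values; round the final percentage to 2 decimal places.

0.31%

Assessed value = $1,896,000 × 0.143 = $271,128
Yardley Unified SD: $271,128 × 0.01756 = $4,761.00768
City of Corbett: $271,128 × 0.00445 = $1,206.5196
Total tax = $5,967.52728
Effective rate = $5,967.52728 ÷ $1,896,000 = 0.31% of market value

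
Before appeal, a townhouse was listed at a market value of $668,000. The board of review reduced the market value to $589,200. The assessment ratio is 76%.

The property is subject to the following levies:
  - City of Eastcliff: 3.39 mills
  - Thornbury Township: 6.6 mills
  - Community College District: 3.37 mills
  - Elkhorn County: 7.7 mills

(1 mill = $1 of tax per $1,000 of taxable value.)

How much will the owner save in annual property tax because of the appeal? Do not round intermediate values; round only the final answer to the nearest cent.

$1,261.24

Old assessed value = $668,000 × 0.76 = $507,680
New assessed value = $589,200 × 0.76 = $447,792
Combined rate = 0.00339 + 0.0066 + 0.00337 + 0.0077 = 0.02106
Old tax = $507,680 × 0.02106 = $10,691.7408
New tax = $447,792 × 0.02106 = $9,430.49952
Reduction = $10,691.7408 − $9,430.49952 = $1,261.24128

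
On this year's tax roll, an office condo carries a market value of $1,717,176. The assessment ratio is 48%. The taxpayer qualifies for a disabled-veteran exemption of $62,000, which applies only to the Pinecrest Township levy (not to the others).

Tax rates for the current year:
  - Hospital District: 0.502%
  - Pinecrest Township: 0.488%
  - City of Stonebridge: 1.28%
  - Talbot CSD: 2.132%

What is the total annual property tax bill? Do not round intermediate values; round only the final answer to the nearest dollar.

$35,981

Assessed value = $1,717,176 × 0.48 = $824,244.48
Hospital District: $824,244.48 × 0.00502 = $4,137.7072896
Pinecrest Township: ($824,244.48 − $62,000) × 0.00488 = $762,244.48 × 0.00488 = $3,719.7530624
City of Stonebridge: $824,244.48 × 0.0128 = $10,550.329344
Talbot CSD: $824,244.48 × 0.02132 = $17,572.8923136
Total = $35,980.6820096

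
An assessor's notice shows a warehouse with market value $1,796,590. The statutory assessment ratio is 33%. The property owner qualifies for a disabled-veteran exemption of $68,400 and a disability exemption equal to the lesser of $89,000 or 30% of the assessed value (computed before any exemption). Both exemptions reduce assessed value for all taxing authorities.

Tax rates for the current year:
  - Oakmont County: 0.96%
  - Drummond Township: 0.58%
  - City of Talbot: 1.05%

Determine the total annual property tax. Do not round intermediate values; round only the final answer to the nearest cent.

$11,278.79

Assessed value = $1,796,590 × 0.33 = $592,874.7
Disability exemption = min($89,000, 30% × $592,874.7) = min($89,000, $177,862.41) = $89,000 (dollar cap binds)
Taxable value = $592,874.7 − $68,400 − $89,000 = $435,474.7
Oakmont County: $435,474.7 × 0.0096 = $4,180.55712
Drummond Township: $435,474.7 × 0.0058 = $2,525.75326
City of Talbot: $435,474.7 × 0.0105 = $4,572.48435
Total = $11,278.79473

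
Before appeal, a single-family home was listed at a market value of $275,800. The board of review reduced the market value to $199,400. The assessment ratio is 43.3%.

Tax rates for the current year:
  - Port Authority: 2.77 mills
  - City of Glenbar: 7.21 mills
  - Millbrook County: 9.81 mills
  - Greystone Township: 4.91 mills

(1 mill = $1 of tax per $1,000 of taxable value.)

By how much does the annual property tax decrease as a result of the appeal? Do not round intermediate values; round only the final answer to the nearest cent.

$817.11

Old assessed value = $275,800 × 0.433 = $119,421.4
New assessed value = $199,400 × 0.433 = $86,340.2
Combined rate = 0.00277 + 0.00721 + 0.00981 + 0.00491 = 0.0247
Old tax = $119,421.4 × 0.0247 = $2,949.70858
New tax = $86,340.2 × 0.0247 = $2,132.60294
Reduction = $2,949.70858 − $2,132.60294 = $817.10564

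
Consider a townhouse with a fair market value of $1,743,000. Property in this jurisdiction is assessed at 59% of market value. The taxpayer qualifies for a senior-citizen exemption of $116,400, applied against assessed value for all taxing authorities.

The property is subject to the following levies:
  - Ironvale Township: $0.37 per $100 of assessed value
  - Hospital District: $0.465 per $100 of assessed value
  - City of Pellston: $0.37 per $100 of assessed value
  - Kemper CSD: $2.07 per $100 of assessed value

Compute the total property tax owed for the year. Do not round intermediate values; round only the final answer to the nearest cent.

Assessed value = $1,743,000 × 0.59 = $1,028,370
Taxable value = $1,028,370 − $116,400 = $911,970
Ironvale Township: $911,970 × 0.0037 = $3,374.289
Hospital District: $911,970 × 0.00465 = $4,240.6605
City of Pellston: $911,970 × 0.0037 = $3,374.289
Kemper CSD: $911,970 × 0.0207 = $18,877.779
Total = $3,374.289 + $4,240.6605 + $3,374.289 + $18,877.779 = $29,867.0175

$29,867.02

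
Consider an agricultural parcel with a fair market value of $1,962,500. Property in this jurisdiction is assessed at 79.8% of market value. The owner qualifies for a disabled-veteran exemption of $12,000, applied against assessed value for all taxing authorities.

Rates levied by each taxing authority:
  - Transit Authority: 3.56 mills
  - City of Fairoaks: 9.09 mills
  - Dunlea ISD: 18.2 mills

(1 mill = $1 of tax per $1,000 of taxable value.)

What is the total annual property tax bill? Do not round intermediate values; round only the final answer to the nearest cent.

$47,943.21

Assessed value = $1,962,500 × 0.798 = $1,566,075
Taxable value = $1,566,075 − $12,000 = $1,554,075
Transit Authority: $1,554,075 × 0.00356 = $5,532.507
City of Fairoaks: $1,554,075 × 0.00909 = $14,126.54175
Dunlea ISD: $1,554,075 × 0.0182 = $28,284.165
Total = $5,532.507 + $14,126.54175 + $28,284.165 = $47,943.21375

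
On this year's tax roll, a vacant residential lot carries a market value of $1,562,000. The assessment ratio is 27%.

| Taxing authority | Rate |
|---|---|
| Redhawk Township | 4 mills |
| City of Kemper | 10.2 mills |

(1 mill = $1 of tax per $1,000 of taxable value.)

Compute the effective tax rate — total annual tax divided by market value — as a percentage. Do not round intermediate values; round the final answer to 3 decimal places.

0.383%

Assessed value = $1,562,000 × 0.27 = $421,740
Redhawk Township: $421,740 × 0.004 = $1,686.96
City of Kemper: $421,740 × 0.0102 = $4,301.748
Total tax = $5,988.708
Effective rate = $5,988.708 ÷ $1,562,000 = 0.383% of market value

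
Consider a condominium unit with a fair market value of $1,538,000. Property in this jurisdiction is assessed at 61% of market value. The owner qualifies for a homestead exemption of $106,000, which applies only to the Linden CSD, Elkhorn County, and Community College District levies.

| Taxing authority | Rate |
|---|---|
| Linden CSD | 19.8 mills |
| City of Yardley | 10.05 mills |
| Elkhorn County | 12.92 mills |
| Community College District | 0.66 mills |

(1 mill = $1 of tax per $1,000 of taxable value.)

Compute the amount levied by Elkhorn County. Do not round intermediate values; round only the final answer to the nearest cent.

$10,751.77

Assessed value = $1,538,000 × 0.61 = $938,180
Elkhorn County taxable value = $938,180 − $106,000 = $832,180
Elkhorn County levy = $832,180 × 0.01292 = $10,751.7656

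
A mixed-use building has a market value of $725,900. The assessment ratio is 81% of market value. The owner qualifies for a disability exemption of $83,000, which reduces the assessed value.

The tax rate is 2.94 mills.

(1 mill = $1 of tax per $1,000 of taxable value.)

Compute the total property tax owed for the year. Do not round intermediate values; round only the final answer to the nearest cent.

Assessed value = $725,900 × 0.81 = $587,979
Taxable value = $587,979 − $83,000 = $504,979
Tax = $504,979 × 0.00294 = $1,484.63826

$1,484.64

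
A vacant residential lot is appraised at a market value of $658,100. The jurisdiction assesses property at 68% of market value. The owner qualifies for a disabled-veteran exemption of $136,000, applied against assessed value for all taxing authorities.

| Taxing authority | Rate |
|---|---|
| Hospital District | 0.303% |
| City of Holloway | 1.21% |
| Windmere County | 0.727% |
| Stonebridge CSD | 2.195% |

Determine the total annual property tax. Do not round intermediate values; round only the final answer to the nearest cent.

$13,815.38

Assessed value = $658,100 × 0.68 = $447,508
Taxable value = $447,508 − $136,000 = $311,508
Hospital District: $311,508 × 0.00303 = $943.86924
City of Holloway: $311,508 × 0.0121 = $3,769.2468
Windmere County: $311,508 × 0.00727 = $2,264.66316
Stonebridge CSD: $311,508 × 0.02195 = $6,837.6006
Total = $943.86924 + $3,769.2468 + $2,264.66316 + $6,837.6006 = $13,815.3798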